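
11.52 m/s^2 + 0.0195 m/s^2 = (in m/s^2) 11.54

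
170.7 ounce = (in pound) 10.67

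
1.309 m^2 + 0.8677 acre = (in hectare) 0.3513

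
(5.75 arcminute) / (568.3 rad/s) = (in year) 9.333e-14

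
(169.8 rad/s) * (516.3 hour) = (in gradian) 2.009e+10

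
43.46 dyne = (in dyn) 43.46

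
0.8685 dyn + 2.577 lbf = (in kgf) 1.169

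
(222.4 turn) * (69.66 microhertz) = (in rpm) 0.9295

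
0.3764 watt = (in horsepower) 0.0005048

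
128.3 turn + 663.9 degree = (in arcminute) 2.811e+06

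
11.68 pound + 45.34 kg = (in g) 5.064e+04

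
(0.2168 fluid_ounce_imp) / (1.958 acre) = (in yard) 8.502e-10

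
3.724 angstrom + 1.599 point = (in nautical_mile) 3.046e-07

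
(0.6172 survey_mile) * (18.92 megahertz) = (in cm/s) 1.879e+12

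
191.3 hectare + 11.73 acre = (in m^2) 1.96e+06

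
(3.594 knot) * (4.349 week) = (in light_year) 5.14e-10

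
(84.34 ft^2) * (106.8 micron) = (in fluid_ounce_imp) 29.45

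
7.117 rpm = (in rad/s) 0.7453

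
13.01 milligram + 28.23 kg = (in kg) 28.23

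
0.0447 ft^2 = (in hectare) 4.153e-07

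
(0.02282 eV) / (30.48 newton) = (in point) 3.4e-19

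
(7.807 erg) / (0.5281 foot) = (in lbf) 1.09e-06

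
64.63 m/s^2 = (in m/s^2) 64.63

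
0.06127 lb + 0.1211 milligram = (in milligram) 2.779e+04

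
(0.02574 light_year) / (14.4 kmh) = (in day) 7.046e+08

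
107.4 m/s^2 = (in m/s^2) 107.4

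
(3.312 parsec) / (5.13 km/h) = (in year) 2.274e+09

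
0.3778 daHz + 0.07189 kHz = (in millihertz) 7.567e+04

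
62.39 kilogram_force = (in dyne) 6.118e+07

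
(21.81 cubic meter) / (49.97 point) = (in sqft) 1.332e+04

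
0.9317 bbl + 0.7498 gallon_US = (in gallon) 39.88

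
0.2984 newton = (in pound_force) 0.06708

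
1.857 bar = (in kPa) 185.7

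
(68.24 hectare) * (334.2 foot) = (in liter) 6.951e+10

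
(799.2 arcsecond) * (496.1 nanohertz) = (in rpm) 1.836e-08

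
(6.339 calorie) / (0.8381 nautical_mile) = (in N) 0.01709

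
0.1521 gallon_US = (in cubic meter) 0.0005758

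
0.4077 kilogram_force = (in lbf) 0.8988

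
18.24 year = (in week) 951.1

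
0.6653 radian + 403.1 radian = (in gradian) 2.57e+04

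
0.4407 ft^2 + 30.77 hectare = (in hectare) 30.77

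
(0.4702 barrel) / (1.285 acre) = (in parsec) 4.659e-22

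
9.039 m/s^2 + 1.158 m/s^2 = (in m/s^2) 10.2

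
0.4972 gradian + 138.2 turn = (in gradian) 5.528e+04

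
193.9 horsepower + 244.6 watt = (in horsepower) 194.2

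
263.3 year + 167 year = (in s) 1.357e+10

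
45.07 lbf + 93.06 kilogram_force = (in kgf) 113.5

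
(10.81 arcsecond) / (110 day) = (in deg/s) 3.159e-10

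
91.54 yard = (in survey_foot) 274.6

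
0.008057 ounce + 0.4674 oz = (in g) 13.48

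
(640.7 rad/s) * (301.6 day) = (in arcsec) 3.444e+15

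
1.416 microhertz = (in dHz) 1.416e-05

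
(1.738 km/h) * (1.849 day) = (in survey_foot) 2.53e+05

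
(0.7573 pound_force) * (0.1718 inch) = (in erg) 1.47e+05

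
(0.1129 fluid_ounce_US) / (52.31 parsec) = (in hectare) 2.069e-28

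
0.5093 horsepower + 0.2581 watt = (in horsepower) 0.5096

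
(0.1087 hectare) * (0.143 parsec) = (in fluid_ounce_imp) 1.688e+23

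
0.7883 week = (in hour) 132.4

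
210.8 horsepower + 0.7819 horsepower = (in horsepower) 211.6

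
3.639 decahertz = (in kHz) 0.03639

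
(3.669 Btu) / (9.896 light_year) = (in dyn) 4.135e-09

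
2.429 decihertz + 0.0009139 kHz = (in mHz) 1157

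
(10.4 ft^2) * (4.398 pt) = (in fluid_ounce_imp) 52.76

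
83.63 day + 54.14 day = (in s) 1.19e+07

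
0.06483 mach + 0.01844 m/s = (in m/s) 22.09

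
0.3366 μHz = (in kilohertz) 3.366e-10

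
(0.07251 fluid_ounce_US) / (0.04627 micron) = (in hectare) 0.004634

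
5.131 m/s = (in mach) 0.01507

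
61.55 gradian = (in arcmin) 3324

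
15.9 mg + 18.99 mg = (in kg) 3.489e-05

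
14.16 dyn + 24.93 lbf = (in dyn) 1.109e+07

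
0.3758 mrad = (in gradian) 0.02392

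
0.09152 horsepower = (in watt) 68.25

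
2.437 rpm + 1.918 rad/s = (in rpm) 20.75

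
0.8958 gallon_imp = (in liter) 4.072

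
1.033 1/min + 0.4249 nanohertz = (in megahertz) 1.722e-08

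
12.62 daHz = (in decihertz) 1262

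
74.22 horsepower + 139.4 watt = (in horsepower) 74.41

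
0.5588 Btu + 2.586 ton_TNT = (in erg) 1.082e+17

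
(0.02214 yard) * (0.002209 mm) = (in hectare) 4.472e-12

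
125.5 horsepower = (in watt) 9.359e+04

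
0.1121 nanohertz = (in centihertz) 1.121e-08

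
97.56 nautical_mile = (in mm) 1.807e+08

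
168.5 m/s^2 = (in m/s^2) 168.5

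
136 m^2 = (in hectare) 0.0136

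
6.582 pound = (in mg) 2.986e+06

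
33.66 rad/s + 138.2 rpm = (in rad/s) 48.13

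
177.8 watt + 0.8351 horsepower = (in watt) 800.5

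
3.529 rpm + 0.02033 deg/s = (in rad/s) 0.3699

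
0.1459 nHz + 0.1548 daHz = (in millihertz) 1548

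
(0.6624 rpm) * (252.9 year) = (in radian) 5.532e+08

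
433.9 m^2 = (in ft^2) 4670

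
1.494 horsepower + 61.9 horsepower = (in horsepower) 63.39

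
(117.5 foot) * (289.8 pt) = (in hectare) 0.0003661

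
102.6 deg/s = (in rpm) 17.1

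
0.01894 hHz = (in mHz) 1894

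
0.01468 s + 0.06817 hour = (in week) 0.0004058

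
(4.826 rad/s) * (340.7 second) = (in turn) 261.7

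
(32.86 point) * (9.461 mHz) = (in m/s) 0.0001097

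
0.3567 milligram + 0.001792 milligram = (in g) 0.0003585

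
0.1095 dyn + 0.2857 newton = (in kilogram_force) 0.02913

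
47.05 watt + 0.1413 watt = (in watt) 47.19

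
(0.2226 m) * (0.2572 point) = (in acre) 4.991e-09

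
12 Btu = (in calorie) 3026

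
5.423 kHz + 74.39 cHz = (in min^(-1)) 3.254e+05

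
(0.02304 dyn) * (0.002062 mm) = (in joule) 4.751e-13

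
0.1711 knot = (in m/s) 0.08802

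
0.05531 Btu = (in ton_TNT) 1.395e-08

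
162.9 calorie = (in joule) 681.6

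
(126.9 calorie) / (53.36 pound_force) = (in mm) 2237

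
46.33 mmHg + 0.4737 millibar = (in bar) 0.06224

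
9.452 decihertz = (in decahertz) 0.09452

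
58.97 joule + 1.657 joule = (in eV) 3.784e+20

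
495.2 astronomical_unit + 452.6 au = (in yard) 1.551e+14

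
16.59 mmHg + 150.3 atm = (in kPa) 1.523e+04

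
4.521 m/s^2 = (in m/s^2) 4.521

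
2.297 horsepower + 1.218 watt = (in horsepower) 2.299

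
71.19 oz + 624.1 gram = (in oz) 93.2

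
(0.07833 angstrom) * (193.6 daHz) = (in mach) 4.454e-11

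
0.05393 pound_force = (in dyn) 2.399e+04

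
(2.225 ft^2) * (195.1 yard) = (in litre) 3.688e+04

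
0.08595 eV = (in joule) 1.377e-20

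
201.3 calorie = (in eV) 5.257e+21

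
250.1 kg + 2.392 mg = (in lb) 551.4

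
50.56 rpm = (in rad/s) 5.295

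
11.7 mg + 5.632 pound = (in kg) 2.555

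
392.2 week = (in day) 2745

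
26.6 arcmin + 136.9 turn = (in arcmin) 2.957e+06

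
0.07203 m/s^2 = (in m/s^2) 0.07203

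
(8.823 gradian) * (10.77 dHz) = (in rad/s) 0.1493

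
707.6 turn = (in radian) 4446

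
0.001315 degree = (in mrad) 0.02295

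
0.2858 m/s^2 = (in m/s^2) 0.2858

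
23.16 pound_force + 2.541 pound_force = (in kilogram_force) 11.66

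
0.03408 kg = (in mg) 3.408e+04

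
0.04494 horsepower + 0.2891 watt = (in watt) 33.8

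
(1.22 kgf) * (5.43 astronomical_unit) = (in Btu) 9.211e+09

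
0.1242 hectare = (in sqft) 1.337e+04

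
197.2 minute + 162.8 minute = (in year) 0.0006849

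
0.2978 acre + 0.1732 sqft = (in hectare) 0.1205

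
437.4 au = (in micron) 6.543e+19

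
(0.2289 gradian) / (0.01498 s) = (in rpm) 2.292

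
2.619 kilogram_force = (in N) 25.68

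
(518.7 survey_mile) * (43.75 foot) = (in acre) 2751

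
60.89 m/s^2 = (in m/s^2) 60.89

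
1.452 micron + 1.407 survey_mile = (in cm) 2.264e+05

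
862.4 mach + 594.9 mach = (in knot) 9.646e+05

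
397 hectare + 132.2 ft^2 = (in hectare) 397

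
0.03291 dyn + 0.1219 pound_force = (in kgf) 0.05529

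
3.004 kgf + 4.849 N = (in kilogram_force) 3.498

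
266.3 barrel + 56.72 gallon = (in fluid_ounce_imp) 1.498e+06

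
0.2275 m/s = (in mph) 0.5089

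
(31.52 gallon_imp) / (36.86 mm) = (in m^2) 3.887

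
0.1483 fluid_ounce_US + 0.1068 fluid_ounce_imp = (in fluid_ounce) 0.2509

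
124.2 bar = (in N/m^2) 1.242e+07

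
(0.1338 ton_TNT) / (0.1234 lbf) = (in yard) 1.115e+09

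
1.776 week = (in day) 12.43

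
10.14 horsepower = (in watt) 7561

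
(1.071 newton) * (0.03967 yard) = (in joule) 0.03885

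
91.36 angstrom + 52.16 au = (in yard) 8.533e+12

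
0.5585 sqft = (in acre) 1.282e-05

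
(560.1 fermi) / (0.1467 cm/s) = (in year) 1.211e-17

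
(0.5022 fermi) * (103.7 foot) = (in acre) 3.922e-18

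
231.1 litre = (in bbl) 1.454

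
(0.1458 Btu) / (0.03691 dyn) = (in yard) 4.558e+08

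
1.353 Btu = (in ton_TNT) 3.412e-07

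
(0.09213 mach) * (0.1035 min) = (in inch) 7670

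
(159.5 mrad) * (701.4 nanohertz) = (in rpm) 1.068e-06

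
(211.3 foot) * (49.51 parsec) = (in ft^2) 1.059e+21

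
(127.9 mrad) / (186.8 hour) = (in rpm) 1.816e-06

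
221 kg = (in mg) 2.21e+08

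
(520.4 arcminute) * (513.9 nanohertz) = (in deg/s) 4.457e-06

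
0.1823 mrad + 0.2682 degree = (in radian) 0.004863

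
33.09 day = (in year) 0.09066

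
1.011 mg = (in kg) 1.011e-06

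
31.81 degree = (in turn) 0.08836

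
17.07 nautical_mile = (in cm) 3.161e+06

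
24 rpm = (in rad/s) 2.513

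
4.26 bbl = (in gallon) 178.9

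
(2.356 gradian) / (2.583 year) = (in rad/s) 4.543e-10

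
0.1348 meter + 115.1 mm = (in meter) 0.2499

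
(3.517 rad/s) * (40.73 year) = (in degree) 2.588e+11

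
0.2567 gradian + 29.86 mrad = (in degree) 1.942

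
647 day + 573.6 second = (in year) 1.773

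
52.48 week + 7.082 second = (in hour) 8817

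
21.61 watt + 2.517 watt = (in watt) 24.13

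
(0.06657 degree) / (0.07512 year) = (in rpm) 4.683e-09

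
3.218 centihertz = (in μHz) 3.218e+04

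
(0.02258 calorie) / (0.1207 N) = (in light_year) 8.273e-17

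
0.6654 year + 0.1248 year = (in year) 0.7902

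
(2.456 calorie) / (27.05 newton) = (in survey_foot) 1.246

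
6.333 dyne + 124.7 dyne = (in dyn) 131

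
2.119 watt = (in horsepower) 0.002842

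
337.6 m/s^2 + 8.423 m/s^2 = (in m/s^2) 346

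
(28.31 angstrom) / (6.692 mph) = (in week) 1.565e-15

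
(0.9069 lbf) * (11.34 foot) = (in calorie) 3.333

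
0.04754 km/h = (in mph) 0.02954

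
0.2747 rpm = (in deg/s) 1.648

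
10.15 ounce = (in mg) 2.877e+05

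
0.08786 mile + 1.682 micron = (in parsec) 4.582e-15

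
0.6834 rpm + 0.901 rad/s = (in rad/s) 0.9726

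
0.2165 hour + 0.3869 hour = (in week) 0.003592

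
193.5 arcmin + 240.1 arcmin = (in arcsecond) 2.602e+04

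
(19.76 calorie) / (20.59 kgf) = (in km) 0.0004095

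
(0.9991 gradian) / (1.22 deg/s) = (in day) 8.531e-06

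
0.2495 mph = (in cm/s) 11.15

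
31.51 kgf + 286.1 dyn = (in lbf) 69.47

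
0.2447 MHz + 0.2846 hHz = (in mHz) 2.447e+08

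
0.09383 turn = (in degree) 33.78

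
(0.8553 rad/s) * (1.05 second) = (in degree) 51.46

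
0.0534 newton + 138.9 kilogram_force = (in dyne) 1.362e+08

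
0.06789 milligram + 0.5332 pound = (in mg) 2.419e+05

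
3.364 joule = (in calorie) 0.804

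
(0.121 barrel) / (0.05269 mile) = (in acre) 5.606e-08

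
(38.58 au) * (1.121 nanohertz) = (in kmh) 2.329e+04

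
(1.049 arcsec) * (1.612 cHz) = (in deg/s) 4.697e-06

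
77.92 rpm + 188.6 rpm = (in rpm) 266.5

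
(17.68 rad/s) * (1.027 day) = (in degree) 8.989e+07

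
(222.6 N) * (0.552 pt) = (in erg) 4.335e+05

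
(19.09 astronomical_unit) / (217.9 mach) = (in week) 63.64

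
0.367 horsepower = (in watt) 273.7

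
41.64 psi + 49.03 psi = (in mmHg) 4689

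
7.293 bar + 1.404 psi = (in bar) 7.39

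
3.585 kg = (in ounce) 126.5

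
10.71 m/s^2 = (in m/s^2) 10.71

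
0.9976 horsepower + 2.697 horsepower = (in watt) 2755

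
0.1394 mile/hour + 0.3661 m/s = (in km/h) 1.542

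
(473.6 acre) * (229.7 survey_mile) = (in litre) 7.085e+14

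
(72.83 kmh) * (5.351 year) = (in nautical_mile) 1.843e+06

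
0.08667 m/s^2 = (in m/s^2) 0.08667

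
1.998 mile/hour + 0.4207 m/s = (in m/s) 1.314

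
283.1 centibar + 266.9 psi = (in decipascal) 2.123e+07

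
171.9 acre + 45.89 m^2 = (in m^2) 6.957e+05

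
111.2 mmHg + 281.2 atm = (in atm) 281.3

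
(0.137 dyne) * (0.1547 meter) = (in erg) 2.119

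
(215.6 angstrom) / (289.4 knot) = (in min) 2.414e-12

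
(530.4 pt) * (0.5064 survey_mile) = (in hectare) 0.01525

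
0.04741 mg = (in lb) 1.045e-07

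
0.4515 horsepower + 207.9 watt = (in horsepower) 0.7303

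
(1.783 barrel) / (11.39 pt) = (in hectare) 0.007055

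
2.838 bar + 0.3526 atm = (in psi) 46.34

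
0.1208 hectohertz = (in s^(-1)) 12.08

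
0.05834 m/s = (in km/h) 0.21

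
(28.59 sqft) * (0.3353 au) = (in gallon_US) 3.52e+13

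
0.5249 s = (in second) 0.5249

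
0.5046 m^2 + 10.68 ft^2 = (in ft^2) 16.11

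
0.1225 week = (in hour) 20.58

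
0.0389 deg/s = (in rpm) 0.006483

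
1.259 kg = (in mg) 1.259e+06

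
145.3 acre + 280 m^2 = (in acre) 145.4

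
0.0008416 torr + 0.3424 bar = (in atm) 0.3379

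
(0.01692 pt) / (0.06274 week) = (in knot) 3.058e-10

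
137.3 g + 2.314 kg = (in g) 2451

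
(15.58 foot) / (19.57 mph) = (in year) 1.721e-08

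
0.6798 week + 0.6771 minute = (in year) 0.01304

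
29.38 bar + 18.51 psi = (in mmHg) 2.299e+04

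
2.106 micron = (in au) 1.408e-17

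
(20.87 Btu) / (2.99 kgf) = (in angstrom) 7.509e+12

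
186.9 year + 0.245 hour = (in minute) 9.823e+07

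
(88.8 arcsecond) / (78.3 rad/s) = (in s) 5.498e-06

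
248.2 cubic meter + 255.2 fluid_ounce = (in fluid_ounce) 8.393e+06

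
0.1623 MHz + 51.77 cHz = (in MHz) 0.1623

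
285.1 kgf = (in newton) 2796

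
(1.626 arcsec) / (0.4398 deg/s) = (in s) 0.001027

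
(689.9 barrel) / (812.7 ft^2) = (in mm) 1453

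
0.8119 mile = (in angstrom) 1.307e+13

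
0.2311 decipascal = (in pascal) 0.02311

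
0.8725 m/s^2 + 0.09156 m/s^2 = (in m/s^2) 0.9641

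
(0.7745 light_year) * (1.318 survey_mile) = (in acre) 3.841e+15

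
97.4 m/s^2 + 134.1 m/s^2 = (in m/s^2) 231.5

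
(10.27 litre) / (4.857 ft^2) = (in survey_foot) 0.07467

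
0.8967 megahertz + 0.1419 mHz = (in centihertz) 8.967e+07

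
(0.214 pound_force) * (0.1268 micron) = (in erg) 1.207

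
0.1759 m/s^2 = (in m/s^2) 0.1759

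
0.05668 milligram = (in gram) 5.668e-05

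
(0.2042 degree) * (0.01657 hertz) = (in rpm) 0.0005639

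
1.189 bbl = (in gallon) 49.94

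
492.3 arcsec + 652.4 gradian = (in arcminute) 3.524e+04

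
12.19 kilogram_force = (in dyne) 1.195e+07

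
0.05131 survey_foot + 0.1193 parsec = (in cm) 3.681e+17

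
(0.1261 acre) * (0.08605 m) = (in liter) 4.391e+04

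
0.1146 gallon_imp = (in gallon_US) 0.1376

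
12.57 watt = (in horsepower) 0.01686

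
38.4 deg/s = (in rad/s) 0.6702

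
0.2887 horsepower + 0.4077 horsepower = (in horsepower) 0.6964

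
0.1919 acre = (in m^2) 776.6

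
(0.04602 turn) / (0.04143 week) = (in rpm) 0.0001102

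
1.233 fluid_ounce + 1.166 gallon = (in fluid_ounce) 150.5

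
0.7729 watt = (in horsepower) 0.001036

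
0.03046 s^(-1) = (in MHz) 3.046e-08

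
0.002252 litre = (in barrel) 1.416e-05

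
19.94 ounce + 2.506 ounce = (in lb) 1.403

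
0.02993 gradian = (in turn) 7.483e-05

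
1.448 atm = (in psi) 21.28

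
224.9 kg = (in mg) 2.249e+08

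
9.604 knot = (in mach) 0.01451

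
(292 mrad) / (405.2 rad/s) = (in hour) 2.002e-07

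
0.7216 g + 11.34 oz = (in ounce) 11.37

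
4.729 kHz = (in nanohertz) 4.729e+12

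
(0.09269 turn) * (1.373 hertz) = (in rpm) 7.636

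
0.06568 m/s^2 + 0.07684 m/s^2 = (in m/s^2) 0.1425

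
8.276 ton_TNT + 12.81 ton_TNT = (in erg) 8.822e+17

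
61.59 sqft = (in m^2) 5.722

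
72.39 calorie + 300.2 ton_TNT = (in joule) 1.256e+12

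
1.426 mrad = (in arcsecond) 294.1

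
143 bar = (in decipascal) 1.43e+08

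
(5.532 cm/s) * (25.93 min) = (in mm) 8.607e+04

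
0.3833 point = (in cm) 0.01352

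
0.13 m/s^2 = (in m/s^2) 0.13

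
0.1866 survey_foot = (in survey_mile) 3.534e-05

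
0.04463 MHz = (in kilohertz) 44.63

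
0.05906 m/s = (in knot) 0.1148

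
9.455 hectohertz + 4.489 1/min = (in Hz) 945.6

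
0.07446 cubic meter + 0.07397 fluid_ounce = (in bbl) 0.4684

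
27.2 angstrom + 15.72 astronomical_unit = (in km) 2.352e+09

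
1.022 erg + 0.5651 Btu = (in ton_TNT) 1.425e-07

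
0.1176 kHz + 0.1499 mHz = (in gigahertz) 1.176e-07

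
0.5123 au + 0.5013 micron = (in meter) 7.664e+10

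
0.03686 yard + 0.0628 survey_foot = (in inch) 2.081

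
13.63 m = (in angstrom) 1.363e+11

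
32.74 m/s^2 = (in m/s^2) 32.74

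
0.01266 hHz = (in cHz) 126.6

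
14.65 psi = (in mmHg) 757.6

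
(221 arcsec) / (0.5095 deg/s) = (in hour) 3.347e-05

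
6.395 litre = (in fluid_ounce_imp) 225.1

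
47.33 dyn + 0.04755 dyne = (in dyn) 47.38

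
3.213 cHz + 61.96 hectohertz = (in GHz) 6.196e-06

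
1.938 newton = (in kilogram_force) 0.1976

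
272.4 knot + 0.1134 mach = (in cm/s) 1.787e+04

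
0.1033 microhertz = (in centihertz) 1.033e-05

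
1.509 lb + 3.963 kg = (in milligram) 4.647e+06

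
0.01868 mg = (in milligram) 0.01868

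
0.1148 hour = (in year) 1.311e-05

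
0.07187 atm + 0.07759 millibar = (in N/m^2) 7290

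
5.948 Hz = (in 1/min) 356.9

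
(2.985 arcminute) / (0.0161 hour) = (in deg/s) 0.0008584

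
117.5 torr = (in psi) 2.272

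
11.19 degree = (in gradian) 12.43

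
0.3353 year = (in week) 17.48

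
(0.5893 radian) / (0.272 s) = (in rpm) 20.69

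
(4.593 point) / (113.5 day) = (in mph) 3.696e-10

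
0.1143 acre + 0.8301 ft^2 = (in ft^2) 4980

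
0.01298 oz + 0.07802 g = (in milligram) 446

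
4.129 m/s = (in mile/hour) 9.236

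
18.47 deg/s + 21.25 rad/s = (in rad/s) 21.57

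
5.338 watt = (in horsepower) 0.007158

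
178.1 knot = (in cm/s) 9162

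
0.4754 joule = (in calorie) 0.1136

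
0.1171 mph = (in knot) 0.1018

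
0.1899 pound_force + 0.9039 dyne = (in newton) 0.8447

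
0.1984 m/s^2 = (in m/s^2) 0.1984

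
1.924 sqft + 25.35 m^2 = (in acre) 0.006308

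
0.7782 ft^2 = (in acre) 1.787e-05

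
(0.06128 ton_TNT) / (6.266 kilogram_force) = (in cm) 4.173e+08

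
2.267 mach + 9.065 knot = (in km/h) 2796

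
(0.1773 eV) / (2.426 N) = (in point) 3.319e-17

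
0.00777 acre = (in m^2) 31.44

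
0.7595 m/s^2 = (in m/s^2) 0.7595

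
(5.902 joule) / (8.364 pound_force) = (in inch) 6.245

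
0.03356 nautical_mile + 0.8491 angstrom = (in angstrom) 6.215e+11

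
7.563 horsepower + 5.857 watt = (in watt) 5646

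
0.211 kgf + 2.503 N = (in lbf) 1.028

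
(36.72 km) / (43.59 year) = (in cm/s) 0.002671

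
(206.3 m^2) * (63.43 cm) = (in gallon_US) 3.457e+04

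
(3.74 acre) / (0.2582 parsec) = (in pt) 5.385e-09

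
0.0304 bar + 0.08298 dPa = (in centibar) 3.04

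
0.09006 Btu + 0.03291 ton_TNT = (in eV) 8.594e+26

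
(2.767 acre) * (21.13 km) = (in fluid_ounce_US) 8.001e+12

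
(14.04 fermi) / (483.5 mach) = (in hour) 2.369e-23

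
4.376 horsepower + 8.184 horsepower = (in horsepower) 12.56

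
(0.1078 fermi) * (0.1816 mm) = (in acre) 4.837e-24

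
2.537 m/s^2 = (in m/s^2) 2.537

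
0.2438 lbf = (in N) 1.084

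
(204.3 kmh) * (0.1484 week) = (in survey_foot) 1.671e+07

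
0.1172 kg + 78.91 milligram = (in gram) 117.3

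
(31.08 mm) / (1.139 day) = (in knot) 6.139e-07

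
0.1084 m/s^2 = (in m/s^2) 0.1084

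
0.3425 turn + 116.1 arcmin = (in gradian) 139.2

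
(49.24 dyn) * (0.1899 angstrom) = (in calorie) 2.235e-15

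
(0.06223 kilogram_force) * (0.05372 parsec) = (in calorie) 2.418e+14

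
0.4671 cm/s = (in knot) 0.00908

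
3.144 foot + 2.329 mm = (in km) 0.0009606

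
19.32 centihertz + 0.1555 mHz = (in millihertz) 193.4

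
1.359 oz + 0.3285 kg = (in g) 367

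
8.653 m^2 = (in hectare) 0.0008653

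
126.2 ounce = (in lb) 7.888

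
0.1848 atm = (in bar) 0.1872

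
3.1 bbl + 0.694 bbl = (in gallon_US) 159.3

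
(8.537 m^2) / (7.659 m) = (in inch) 43.88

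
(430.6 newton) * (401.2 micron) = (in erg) 1.728e+06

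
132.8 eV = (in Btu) 2.017e-20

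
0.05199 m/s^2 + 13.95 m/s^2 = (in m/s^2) 14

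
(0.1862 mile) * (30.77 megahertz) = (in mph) 2.063e+10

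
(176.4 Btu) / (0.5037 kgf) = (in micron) 3.768e+10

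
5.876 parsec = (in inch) 7.138e+18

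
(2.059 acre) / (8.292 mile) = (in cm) 62.44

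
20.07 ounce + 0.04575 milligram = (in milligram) 5.69e+05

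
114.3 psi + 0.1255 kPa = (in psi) 114.3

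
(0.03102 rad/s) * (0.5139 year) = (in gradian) 3.2e+07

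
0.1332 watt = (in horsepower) 0.0001786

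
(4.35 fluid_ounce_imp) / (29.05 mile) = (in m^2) 2.644e-09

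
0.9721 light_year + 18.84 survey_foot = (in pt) 2.607e+19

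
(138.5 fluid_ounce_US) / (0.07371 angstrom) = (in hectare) 5.557e+04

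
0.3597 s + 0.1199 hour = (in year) 1.37e-05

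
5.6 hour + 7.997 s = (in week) 0.03335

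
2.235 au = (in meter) 3.344e+11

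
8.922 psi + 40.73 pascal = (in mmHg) 461.7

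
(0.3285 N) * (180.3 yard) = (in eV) 3.38e+20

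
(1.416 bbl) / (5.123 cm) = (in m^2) 4.394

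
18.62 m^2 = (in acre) 0.004601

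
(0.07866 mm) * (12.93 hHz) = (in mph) 0.2275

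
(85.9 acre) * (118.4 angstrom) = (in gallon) 1.087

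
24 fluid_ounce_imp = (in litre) 0.6819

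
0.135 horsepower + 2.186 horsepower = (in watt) 1731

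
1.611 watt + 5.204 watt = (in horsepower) 0.009139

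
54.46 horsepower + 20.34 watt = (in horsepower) 54.49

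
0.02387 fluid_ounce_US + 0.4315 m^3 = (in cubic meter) 0.4315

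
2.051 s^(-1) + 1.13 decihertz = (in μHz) 2.164e+06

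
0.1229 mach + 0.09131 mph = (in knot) 81.42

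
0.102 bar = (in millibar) 102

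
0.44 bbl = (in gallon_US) 18.48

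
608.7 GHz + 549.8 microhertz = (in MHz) 6.087e+05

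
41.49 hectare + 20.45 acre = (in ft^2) 5.357e+06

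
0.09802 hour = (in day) 0.004084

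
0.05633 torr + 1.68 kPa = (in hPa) 16.88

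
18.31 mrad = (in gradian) 1.166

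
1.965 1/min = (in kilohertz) 3.275e-05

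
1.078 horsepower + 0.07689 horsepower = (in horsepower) 1.155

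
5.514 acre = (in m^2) 2.231e+04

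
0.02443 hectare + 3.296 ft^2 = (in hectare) 0.02446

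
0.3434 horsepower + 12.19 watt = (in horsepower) 0.3597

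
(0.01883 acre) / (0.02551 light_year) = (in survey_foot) 1.036e-12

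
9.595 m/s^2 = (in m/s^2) 9.595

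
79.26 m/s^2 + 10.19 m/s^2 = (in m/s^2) 89.45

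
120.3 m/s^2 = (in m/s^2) 120.3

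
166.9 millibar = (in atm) 0.1647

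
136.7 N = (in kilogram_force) 13.94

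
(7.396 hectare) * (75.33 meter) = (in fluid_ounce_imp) 1.961e+11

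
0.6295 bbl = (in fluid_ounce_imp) 3522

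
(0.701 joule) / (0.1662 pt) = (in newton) 1.196e+04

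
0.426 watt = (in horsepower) 0.0005713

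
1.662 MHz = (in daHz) 1.662e+05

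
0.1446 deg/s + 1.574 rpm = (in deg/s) 9.589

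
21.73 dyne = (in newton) 0.0002173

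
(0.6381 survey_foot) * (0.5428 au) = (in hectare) 1.579e+06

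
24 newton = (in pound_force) 5.395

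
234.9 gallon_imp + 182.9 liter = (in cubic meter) 1.251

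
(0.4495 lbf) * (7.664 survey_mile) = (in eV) 1.539e+23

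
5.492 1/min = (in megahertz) 9.153e-08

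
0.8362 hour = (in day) 0.03484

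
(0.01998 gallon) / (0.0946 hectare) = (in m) 7.995e-08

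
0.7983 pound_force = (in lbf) 0.7983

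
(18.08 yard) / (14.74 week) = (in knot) 3.605e-06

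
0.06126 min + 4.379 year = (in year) 4.379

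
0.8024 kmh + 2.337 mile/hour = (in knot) 2.464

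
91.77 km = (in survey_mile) 57.02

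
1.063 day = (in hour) 25.51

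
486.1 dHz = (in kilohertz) 0.04861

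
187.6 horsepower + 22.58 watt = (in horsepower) 187.6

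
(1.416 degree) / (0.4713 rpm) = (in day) 5.796e-06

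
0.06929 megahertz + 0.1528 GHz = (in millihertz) 1.529e+11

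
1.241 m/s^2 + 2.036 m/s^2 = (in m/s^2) 3.277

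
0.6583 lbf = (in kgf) 0.2986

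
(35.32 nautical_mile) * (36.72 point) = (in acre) 0.2094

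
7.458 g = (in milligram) 7458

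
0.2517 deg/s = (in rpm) 0.04195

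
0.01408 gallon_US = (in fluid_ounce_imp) 1.876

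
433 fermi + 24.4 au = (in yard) 3.992e+12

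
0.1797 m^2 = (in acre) 4.44e-05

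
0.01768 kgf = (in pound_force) 0.03898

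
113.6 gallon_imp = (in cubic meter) 0.5164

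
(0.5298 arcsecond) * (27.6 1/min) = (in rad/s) 1.182e-06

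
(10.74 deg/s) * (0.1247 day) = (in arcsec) 4.166e+08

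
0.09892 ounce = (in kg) 0.002804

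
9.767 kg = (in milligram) 9.767e+06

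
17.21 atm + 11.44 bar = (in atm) 28.5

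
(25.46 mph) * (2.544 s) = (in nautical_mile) 0.01563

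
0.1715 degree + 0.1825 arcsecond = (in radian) 0.002994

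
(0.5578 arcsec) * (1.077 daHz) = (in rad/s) 2.913e-05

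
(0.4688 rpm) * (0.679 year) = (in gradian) 6.692e+07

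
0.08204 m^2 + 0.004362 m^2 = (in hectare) 8.64e-06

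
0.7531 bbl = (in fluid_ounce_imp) 4214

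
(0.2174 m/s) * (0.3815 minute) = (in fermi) 4.976e+15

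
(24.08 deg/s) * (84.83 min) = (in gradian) 1.362e+05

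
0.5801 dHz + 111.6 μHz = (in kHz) 5.812e-05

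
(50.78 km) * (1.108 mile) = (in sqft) 9.747e+08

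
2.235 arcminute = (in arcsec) 134.1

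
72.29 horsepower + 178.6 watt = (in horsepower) 72.53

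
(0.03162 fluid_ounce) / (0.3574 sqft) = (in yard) 3.08e-05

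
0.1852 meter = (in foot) 0.6076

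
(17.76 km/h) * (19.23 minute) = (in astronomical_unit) 3.805e-08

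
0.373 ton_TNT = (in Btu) 1.479e+06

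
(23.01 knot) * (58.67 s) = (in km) 0.6945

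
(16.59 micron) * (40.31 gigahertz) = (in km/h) 2.407e+06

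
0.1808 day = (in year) 0.0004953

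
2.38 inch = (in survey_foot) 0.1983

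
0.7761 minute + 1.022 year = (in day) 373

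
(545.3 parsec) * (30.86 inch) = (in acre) 3.259e+15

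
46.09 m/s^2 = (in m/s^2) 46.09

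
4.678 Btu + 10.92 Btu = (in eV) 1.027e+23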